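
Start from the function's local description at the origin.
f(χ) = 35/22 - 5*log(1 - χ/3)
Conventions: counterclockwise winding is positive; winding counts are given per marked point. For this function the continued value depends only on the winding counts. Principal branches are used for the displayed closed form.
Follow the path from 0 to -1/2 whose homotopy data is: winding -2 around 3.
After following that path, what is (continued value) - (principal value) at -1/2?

The rational part is single-valued and drops out of the difference; each branch term changes only by its own monodromy.
(-5)*log(1 - χ/(3)): each positive loop around 3 adds 2*pi*i to the log, so winding -2 contributes (-5)*(-2)*2*pi*i = (20)*pi*i.
Summing the contributions at χ = -1/2 gives (20)*pi*i.

Continued minus principal equals (20)*pi*i.


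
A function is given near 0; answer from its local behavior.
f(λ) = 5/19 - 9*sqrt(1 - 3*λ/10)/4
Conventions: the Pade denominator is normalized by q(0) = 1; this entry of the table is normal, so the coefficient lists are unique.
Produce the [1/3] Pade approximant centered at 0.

Taylor coefficients needed (expand at 0): a_0 = -151/76, a_1 = 27/80, a_2 = 81/3200, a_3 = 243/64000, a_4 = 729/1024000.
Write the denominator as Q(λ) = 1 + q1*λ + q2*λ^2 + q3*λ^3. Requiring Q*f - P = O(λ^5) with deg P <= 1 kills the coefficients of λ^2..λ^4 in Q*f:
  λ^2: a_2 + q1*a_1 + q2*a_0 = 0, i.e. 81/3200 + (27/80)*q1 + (-151/76)*q2 = 0.
  λ^3: a_3 + q1*a_2 + q2*a_1 + q3*a_0 = 0, i.e. 243/64000 + (81/3200)*q1 + (27/80)*q2 + (-151/76)*q3 = 0.
  λ^4: a_4 + q1*a_3 + q2*a_2 + q3*a_1 = 0, i.e. 729/1024000 + (243/64000)*q1 + (81/3200)*q2 + (27/80)*q3 = 0.
Solving this linear system: q1 = -231537/2126800, q2 = -244701/42536000, q3 = -771039/1701440000.
The numerator is Q*f truncated at degree 1: P0 = a_0 = -151/76; P1 = a_1 + q1*a_0 = 89514507/161636800.

The Pade approximant has numerator coefficients [-151/76, 89514507/161636800]; denominator coefficients [1, -231537/2126800, -244701/42536000, -771039/1701440000].


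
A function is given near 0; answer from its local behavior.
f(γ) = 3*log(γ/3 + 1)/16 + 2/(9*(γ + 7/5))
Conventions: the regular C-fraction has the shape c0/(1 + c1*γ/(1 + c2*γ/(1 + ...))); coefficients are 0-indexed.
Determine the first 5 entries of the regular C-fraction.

Taylor coefficients (expand at 0): a_0 = 10/63, a_1 = -359/7056, a_2 = 6971/98784, a_3 = -57599/1037232, a_4 = 1183193/29042496.
c0 = a_0 = 10/63. Peel one level at a time: if S = 1 + c*γ/S' with S'(0) = 1, then c is the γ-coefficient of S and S' = c*γ/(S - 1).
S_1 = c0/f = 1 + (359/1120)*γ + (-8751/25600)*γ^2 + ...; c1 = 359/1120.
S_2 = c1*γ/(S_1 - 1) = 1 + (61257/57440)*γ + (1287191/1546572)*γ^2 + ...; c2 = 61257/57440.
S_3 = c2*γ/(S_2 - 1) = 1 + (-51487640/65973789)*γ + (6595137460/33771780441)*γ^2 + ...; c3 = -51487640/65973789.
S_4 = c3*γ/(S_3 - 1) = 1 + (118382717407/473096754522)*γ + ...; c4 = 118382717407/473096754522.

The regular C-fraction coefficients are [10/63, 359/1120, 61257/57440, -51487640/65973789, 118382717407/473096754522].


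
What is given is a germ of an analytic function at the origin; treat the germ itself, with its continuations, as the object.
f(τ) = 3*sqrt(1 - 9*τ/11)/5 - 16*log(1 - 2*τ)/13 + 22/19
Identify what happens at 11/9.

The term (3/5)*sqrt(1 - τ/(11/9)) has argument 1 - 11/9/(11/9) = 0 at 11/9: a square-root (algebraic, two-sheeted) branch point; the remaining terms are analytic or single-valued there.

The point is an algebraic (square-root) branch point.


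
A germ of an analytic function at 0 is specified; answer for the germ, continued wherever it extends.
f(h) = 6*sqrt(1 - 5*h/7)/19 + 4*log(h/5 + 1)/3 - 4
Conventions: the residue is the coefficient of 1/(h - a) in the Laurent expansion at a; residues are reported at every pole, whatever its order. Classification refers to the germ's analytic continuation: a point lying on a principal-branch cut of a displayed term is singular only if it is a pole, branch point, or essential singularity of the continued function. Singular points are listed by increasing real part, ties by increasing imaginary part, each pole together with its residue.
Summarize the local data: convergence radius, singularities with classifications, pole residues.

Branch term (4/3)*log(1 - h/(-5)): its argument vanishes at h = -5, a logarithmic branch point, modulus 5.
Branch term (6/19)*sqrt(1 - h/(7/5)): its argument vanishes at h = 7/5, a square-root branch point, modulus 7/5.
The radius of convergence is the smallest modulus among the singular points: 7/5.
List the singular points by increasing real part (a conjugate pair: the negative imaginary part first).

Radius of convergence at 0: 7/5.
At -5: a logarithmic branch point.
At 7/5: an algebraic (square-root) branch point.


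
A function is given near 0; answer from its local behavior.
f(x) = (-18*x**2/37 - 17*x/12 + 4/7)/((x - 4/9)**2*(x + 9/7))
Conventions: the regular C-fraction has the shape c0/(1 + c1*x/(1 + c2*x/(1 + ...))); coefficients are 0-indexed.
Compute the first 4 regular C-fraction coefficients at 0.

The regular C-fraction coefficients are [9/4, -179/144, -170809/317904, 2680031763/1131268007].

Taylor coefficients (expand at 0): a_0 = 9/4, a_1 = 179/64, a_2 = 212243/42624, a_3 = 16280765/3068928.
c0 = a_0 = 9/4. Peel one level at a time: if S = 1 + c*x/S' with S'(0) = 1, then c is the x-coefficient of S and S' = c*x/(S - 1).
S_1 = c0/f = 1 + (-179/144)*x + (-170809/255744)*x^2 + ...; c1 = -179/144.
S_2 = c1*x/(S_1 - 1) = 1 + (-170809/317904)*x + (893343921/701826064)*x^2 + ...; c2 = -170809/317904.
S_3 = c2*x/(S_2 - 1) = 1 + (2680031763/1131268007)*x + ...; c3 = 2680031763/1131268007.


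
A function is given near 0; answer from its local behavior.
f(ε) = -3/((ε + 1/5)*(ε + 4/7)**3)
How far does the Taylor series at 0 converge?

The radius of convergence is 1/5.

Denominator factor (ε + 1/5): pole of order 1 at -1/5, modulus 1/5.
Denominator factor (ε + 4/7)^3: pole of order 3 at -4/7, modulus 4/7.
The radius of convergence is the smallest modulus among the singular points: 1/5.


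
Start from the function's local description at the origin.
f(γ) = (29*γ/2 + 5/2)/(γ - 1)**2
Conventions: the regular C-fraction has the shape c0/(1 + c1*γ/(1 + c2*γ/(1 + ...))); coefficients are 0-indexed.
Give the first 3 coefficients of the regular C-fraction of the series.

Taylor coefficients (expand at 0): a_0 = 5/2, a_1 = 39/2, a_2 = 73/2.
c0 = a_0 = 5/2. Peel one level at a time: if S = 1 + c*γ/S' with S'(0) = 1, then c is the γ-coefficient of S and S' = c*γ/(S - 1).
S_1 = c0/f = 1 + (-39/5)*γ + (1156/25)*γ^2 + ...; c1 = -39/5.
S_2 = c1*γ/(S_1 - 1) = 1 + (1156/195)*γ + ...; c2 = 1156/195.

The regular C-fraction coefficients are [5/2, -39/5, 1156/195].


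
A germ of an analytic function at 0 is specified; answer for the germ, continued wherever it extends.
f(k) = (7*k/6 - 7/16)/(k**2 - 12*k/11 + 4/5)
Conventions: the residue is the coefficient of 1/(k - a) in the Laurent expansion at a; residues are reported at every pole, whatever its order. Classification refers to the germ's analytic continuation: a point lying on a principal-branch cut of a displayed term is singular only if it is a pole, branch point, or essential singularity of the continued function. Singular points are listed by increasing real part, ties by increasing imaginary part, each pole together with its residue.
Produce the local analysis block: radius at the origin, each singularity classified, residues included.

Denominator factor (k**2 - 12*k/11 + 4/5): discriminant -1216/605, complex-conjugate roots (6/11) + ((4/55)*sqrt(95))*i and (6/11) - ((4/55)*sqrt(95))*i; poles of order 1, moduli (2/5)*sqrt(5) and (2/5)*sqrt(5).
The radius of convergence is the smallest modulus among the singular points: (2/5)*sqrt(5).
The factor k**2 - 12*k/11 + 4/5 splits as (k - a)(k - a') with a = (6/11) - ((4/55)*sqrt(95))*i, a' = (6/11) + ((4/55)*sqrt(95))*i. At the order-1 pole a set g(k) = (k - a)*f(k) = [7*k/6 - 7/16] / (k - a').
Simple pole: residue = g(a) at a = (6/11) - ((4/55)*sqrt(95))*i, which is (7/12) + ((35/2432)*sqrt(95))*i.
The factor k**2 - 12*k/11 + 4/5 splits as (k - a)(k - a') with a = (6/11) + ((4/55)*sqrt(95))*i, a' = (6/11) - ((4/55)*sqrt(95))*i. At the order-1 pole a set g(k) = (k - a)*f(k) = [7*k/6 - 7/16] / (k - a').
Simple pole: residue = g(a) at a = (6/11) + ((4/55)*sqrt(95))*i, which is (7/12) - ((35/2432)*sqrt(95))*i.
List the singular points by increasing real part (a conjugate pair: the negative imaginary part first).

Radius of convergence at 0: (2/5)*sqrt(5).
At (6/11) - ((4/55)*sqrt(95))*i: a pole of order 1; residue (7/12) + ((35/2432)*sqrt(95))*i.
At (6/11) + ((4/55)*sqrt(95))*i: a pole of order 1; residue (7/12) - ((35/2432)*sqrt(95))*i.


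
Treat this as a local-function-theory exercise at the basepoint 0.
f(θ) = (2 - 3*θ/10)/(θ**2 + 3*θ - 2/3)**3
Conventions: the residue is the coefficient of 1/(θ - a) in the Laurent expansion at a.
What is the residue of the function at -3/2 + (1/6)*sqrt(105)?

The factor θ**2 + 3*θ - 2/3 splits as (θ - a)(θ - a') with a = -3/2 + (1/6)*sqrt(105), a' = -3/2 - (1/6)*sqrt(105). At the order-3 pole a set g(θ) = (θ - a)^3*f(θ) = [2 - 3*θ/10] / (θ - a')^3.
Order-3 pole: residue = g''(a)/2; g''(-3/2 + (1/6)*sqrt(105)) = (27/4375)*sqrt(105), so the residue is (27/8750)*sqrt(105).

The residue is (27/8750)*sqrt(105).


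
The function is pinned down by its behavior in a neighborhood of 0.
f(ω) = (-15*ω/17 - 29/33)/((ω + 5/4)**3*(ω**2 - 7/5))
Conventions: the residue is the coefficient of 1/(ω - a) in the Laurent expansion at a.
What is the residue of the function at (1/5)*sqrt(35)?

The factor ω**2 - 7/5 splits as (ω - a)(ω - a') with a = (1/5)*sqrt(35), a' = -(1/5)*sqrt(35). At the order-1 pole a set g(ω) = (ω - a)*f(ω) = [(-15*ω/17 - 29/33)/(ω + 5/4)**3] / (ω - a').
Simple pole: residue = g(a) at a = (1/5)*sqrt(35), which is -144488800/1232517 + (170879200/8627619)*sqrt(35).

The residue is -144488800/1232517 + (170879200/8627619)*sqrt(35).


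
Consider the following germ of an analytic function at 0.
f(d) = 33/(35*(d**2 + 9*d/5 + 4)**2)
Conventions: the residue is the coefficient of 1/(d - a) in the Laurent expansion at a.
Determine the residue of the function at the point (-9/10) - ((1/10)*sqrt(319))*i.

The residue is ((150/64757)*sqrt(319))*i.

The factor d**2 + 9*d/5 + 4 splits as (d - a)(d - a') with a = (-9/10) - ((1/10)*sqrt(319))*i, a' = (-9/10) + ((1/10)*sqrt(319))*i. At the order-2 pole a set g(d) = (d - a)^2*f(d) = [33/35] / (d - a')^2.
Order-2 pole: residue = g'(a); g'((-9/10) - ((1/10)*sqrt(319))*i) = ((150/64757)*sqrt(319))*i, so the residue is ((150/64757)*sqrt(319))*i.


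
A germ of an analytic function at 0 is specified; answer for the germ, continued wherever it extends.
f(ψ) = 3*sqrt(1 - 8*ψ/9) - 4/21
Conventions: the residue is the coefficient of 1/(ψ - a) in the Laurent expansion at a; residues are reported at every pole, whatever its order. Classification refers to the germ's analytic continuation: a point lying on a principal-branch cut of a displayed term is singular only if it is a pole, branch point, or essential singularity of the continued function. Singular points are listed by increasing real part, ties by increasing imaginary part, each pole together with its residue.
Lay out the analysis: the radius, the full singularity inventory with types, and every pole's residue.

Branch term (3)*sqrt(1 - ψ/(9/8)): its argument vanishes at ψ = 9/8, a square-root branch point, modulus 9/8.
The radius of convergence is the smallest modulus among the singular points: 9/8.

Radius of convergence at 0: 9/8.
At 9/8: an algebraic (square-root) branch point.


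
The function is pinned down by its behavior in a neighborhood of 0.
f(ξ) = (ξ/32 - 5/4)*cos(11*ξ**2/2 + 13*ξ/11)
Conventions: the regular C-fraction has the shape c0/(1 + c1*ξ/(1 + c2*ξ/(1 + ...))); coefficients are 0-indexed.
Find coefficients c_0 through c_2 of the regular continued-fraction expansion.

Taylor coefficients (expand at 0): a_0 = -5/4, a_1 = 1/32, a_2 = 845/968.
c0 = a_0 = -5/4. Peel one level at a time: if S = 1 + c*ξ/S' with S'(0) = 1, then c is the ξ-coefficient of S and S' = c*ξ/(S - 1).
S_1 = c0/f = 1 + (1/40)*ξ + (135321/193600)*ξ^2 + ...; c1 = 1/40.
S_2 = c1*ξ/(S_1 - 1) = 1 + (-135321/4840)*ξ + ...; c2 = -135321/4840.

The regular C-fraction coefficients are [-5/4, 1/40, -135321/4840].


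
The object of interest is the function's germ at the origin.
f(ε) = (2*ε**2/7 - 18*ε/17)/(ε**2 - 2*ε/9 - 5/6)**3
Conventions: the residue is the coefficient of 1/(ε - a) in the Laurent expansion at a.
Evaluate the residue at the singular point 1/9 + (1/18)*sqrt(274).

The residue is -(4103541/1223964028)*sqrt(274).

The factor ε**2 - 2*ε/9 - 5/6 splits as (ε - a)(ε - a') with a = 1/9 + (1/18)*sqrt(274), a' = 1/9 - (1/18)*sqrt(274). At the order-3 pole a set g(ε) = (ε - a)^3*f(ε) = [2*ε**2/7 - 18*ε/17] / (ε - a')^3.
Order-3 pole: residue = g''(a)/2; g''(1/9 + (1/18)*sqrt(274)) = -(4103541/611982014)*sqrt(274), so the residue is -(4103541/1223964028)*sqrt(274).


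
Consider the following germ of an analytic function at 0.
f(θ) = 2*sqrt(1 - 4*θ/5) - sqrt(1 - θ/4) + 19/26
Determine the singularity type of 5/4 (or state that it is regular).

The point is an algebraic (square-root) branch point.

The term (2)*sqrt(1 - θ/(5/4)) has argument 1 - 5/4/(5/4) = 0 at 5/4: a square-root (algebraic, two-sheeted) branch point; the remaining terms are analytic or single-valued there.


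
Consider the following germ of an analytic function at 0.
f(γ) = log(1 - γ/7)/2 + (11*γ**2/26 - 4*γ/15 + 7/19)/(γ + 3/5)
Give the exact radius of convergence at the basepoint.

Denominator factor (γ + 3/5): pole of order 1 at -3/5, modulus 3/5.
Branch term (1/2)*log(1 - γ/(7)): its argument vanishes at γ = 7, a logarithmic branch point, modulus 7.
The radius of convergence is the smallest modulus among the singular points: 3/5.

The radius of convergence is 3/5.


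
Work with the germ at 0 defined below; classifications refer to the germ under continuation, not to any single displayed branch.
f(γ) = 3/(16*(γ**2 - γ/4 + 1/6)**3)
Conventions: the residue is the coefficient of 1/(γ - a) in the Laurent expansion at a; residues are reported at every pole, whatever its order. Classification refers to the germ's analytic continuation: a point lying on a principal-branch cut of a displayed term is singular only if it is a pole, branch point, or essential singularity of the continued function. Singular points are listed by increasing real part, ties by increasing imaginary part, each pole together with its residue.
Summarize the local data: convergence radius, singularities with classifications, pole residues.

Denominator factor (γ**2 - γ/4 + 1/6)^3: discriminant -29/48, complex-conjugate roots (1/8) + ((1/24)*sqrt(87))*i and (1/8) - ((1/24)*sqrt(87))*i; poles of order 3, moduli (1/6)*sqrt(6) and (1/6)*sqrt(6).
The radius of convergence is the smallest modulus among the singular points: (1/6)*sqrt(6).
The factor γ**2 - γ/4 + 1/6 splits as (γ - a)(γ - a') with a = (1/8) - ((1/24)*sqrt(87))*i, a' = (1/8) + ((1/24)*sqrt(87))*i. At the order-3 pole a set g(γ) = (γ - a)^3*f(γ) = [3/16] / (γ - a')^3.
Order-3 pole: residue = g''(a)/2; g''((1/8) - ((1/24)*sqrt(87))*i) = ((20736/24389)*sqrt(87))*i, so the residue is ((10368/24389)*sqrt(87))*i.
The factor γ**2 - γ/4 + 1/6 splits as (γ - a)(γ - a') with a = (1/8) + ((1/24)*sqrt(87))*i, a' = (1/8) - ((1/24)*sqrt(87))*i. At the order-3 pole a set g(γ) = (γ - a)^3*f(γ) = [3/16] / (γ - a')^3.
Order-3 pole: residue = g''(a)/2; g''((1/8) + ((1/24)*sqrt(87))*i) = -((20736/24389)*sqrt(87))*i, so the residue is -((10368/24389)*sqrt(87))*i.
List the singular points by increasing real part (a conjugate pair: the negative imaginary part first).

Radius of convergence at 0: (1/6)*sqrt(6).
At (1/8) - ((1/24)*sqrt(87))*i: a pole of order 3; residue ((10368/24389)*sqrt(87))*i.
At (1/8) + ((1/24)*sqrt(87))*i: a pole of order 3; residue -((10368/24389)*sqrt(87))*i.


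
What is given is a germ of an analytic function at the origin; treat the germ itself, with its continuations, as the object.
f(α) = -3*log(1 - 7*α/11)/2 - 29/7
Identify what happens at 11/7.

The term (-3/2)*log(1 - α/(11/7)) has argument 1 - 11/7/(11/7) = 0 at 11/7: a logarithmic (infinitely-sheeted) branch point; the remaining terms are analytic or single-valued there.

The point is a logarithmic branch point.


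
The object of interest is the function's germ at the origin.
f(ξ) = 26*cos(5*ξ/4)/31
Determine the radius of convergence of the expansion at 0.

The factor cos(5*ξ/4) is entire and contributes no finite singular point.
The polynomial part has no poles.
No finite singular points: the Taylor series at 0 converges everywhere.

The radius of convergence is infinite.


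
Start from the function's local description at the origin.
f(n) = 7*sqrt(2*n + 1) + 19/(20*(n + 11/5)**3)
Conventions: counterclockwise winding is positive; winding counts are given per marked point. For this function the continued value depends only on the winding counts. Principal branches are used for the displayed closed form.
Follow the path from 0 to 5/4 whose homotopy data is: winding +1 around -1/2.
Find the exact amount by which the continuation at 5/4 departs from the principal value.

Continued minus principal equals -(7)*sqrt(14).

The rational part is single-valued and drops out of the difference; each branch term changes only by its own monodromy.
(7)*sqrt(1 - n/(-1/2)): winding +1 is odd, the square root flips sign, contributing -2*(7)*sqrt(1 - (5/4)/(-1/2)) = -2*(7)*sqrt(7/2) = -(7)*sqrt(14).
Summing the contributions at n = 5/4 gives -(7)*sqrt(14).


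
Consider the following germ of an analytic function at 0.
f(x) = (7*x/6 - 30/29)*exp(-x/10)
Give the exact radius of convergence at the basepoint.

The factor exp(-x/10) is entire and contributes no finite singular point.
The polynomial part has no poles.
No finite singular points: the Taylor series at 0 converges everywhere.

The radius of convergence is infinite.


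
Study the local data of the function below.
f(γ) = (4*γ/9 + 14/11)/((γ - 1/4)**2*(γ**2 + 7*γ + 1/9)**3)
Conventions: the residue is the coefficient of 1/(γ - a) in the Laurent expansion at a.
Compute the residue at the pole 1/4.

The residue is -143225044992/64760733851.


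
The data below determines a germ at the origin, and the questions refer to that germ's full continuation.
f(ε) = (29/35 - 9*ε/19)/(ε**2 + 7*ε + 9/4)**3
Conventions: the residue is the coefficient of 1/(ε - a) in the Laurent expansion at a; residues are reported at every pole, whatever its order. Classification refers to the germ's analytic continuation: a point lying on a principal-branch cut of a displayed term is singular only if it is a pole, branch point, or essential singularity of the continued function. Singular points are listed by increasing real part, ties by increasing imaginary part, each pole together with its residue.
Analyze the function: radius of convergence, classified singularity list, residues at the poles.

Radius of convergence at 0: 7/2 - sqrt(10).
At -7/2 - sqrt(10): a pole of order 3; residue -(9921/21280000)*sqrt(10).
At -7/2 + sqrt(10): a pole of order 3; residue (9921/21280000)*sqrt(10).

Denominator factor (ε**2 + 7*ε + 9/4)^3: discriminant 40, real irrational roots -7/2 + sqrt(10) and -7/2 - sqrt(10); poles of order 3, moduli 7/2 - sqrt(10) and 7/2 + sqrt(10).
The radius of convergence is the smallest modulus among the singular points: 7/2 - sqrt(10).
The factor ε**2 + 7*ε + 9/4 splits as (ε - a)(ε - a') with a = -7/2 - sqrt(10), a' = -7/2 + sqrt(10). At the order-3 pole a set g(ε) = (ε - a)^3*f(ε) = [29/35 - 9*ε/19] / (ε - a')^3.
Order-3 pole: residue = g''(a)/2; g''(-7/2 - sqrt(10)) = -(9921/10640000)*sqrt(10), so the residue is -(9921/21280000)*sqrt(10).
The factor ε**2 + 7*ε + 9/4 splits as (ε - a)(ε - a') with a = -7/2 + sqrt(10), a' = -7/2 - sqrt(10). At the order-3 pole a set g(ε) = (ε - a)^3*f(ε) = [29/35 - 9*ε/19] / (ε - a')^3.
Order-3 pole: residue = g''(a)/2; g''(-7/2 + sqrt(10)) = (9921/10640000)*sqrt(10), so the residue is (9921/21280000)*sqrt(10).
List the singular points by increasing real part (a conjugate pair: the negative imaginary part first).


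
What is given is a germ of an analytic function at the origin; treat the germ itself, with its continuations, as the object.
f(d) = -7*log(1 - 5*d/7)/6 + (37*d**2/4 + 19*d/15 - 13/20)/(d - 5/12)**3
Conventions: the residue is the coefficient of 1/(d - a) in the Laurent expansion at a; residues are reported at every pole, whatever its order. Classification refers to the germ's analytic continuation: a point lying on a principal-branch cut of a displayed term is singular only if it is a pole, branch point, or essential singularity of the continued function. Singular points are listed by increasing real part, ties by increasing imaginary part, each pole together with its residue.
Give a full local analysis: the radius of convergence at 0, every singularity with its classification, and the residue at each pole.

Radius of convergence at 0: 5/12.
At 5/12: a pole of order 3; residue 37/4.
At 7/5: a logarithmic branch point.

Denominator factor (d - 5/12)^3: pole of order 3 at 5/12, modulus 5/12.
Branch term (-7/6)*log(1 - d/(7/5)): its argument vanishes at d = 7/5, a logarithmic branch point, modulus 7/5.
The radius of convergence is the smallest modulus among the singular points: 5/12.
The branch term is analytic at 5/12 and contributes nothing to the residue; only the rational part matters.
At the order-3 pole 5/12 set g(d) = (d - (5/12))^3*(rational part) = 37*d**2/4 + 19*d/15 - 13/20.
Order-3 pole: residue = g''(a)/2; g''(5/12) = 37/2, so the residue is 37/4.
List the singular points by increasing real part (a conjugate pair: the negative imaginary part first).


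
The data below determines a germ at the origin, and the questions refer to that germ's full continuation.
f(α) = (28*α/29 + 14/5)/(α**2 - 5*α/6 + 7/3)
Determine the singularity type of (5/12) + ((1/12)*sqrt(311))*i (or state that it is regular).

The point is a pole of order 1.

The denominator factor α**2 - 5*α/6 + 7/3 vanishes at (5/12) + ((1/12)*sqrt(311))*i and appears to the power 1; the numerator there equals (1393/435) + ((7/87)*sqrt(311))*i, nonzero, and no other factor vanishes.
Hence a pole whose order is the multiplicity, 1.


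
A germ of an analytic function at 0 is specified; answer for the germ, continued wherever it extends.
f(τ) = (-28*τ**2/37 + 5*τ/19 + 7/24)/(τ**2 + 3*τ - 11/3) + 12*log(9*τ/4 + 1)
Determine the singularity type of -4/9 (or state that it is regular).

The term (12)*log(1 - τ/(-4/9)) has argument 1 - -4/9/(-4/9) = 0 at -4/9: a logarithmic (infinitely-sheeted) branch point; the remaining terms are analytic or single-valued there.

The point is a logarithmic branch point.


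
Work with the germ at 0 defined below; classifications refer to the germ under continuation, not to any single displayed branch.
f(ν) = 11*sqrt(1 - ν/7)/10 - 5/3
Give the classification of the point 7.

The term (11/10)*sqrt(1 - ν/(7)) has argument 1 - 7/(7) = 0 at 7: a square-root (algebraic, two-sheeted) branch point; the remaining terms are analytic or single-valued there.

The point is an algebraic (square-root) branch point.


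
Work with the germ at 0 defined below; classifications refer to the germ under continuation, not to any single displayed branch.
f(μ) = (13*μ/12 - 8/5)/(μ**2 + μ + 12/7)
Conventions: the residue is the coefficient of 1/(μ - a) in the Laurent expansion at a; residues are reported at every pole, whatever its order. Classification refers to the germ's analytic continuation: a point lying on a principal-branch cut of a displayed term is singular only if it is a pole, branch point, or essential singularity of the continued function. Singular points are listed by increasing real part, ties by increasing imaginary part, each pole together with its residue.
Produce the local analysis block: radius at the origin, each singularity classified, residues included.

Radius of convergence at 0: (2/7)*sqrt(21).
At (-1/2) - ((1/14)*sqrt(287))*i: a pole of order 1; residue (13/24) - ((257/4920)*sqrt(287))*i.
At (-1/2) + ((1/14)*sqrt(287))*i: a pole of order 1; residue (13/24) + ((257/4920)*sqrt(287))*i.

Denominator factor (μ**2 + μ + 12/7): discriminant -41/7, complex-conjugate roots (-1/2) + ((1/14)*sqrt(287))*i and (-1/2) - ((1/14)*sqrt(287))*i; poles of order 1, moduli (2/7)*sqrt(21) and (2/7)*sqrt(21).
The radius of convergence is the smallest modulus among the singular points: (2/7)*sqrt(21).
The factor μ**2 + μ + 12/7 splits as (μ - a)(μ - a') with a = (-1/2) - ((1/14)*sqrt(287))*i, a' = (-1/2) + ((1/14)*sqrt(287))*i. At the order-1 pole a set g(μ) = (μ - a)*f(μ) = [13*μ/12 - 8/5] / (μ - a').
Simple pole: residue = g(a) at a = (-1/2) - ((1/14)*sqrt(287))*i, which is (13/24) - ((257/4920)*sqrt(287))*i.
The factor μ**2 + μ + 12/7 splits as (μ - a)(μ - a') with a = (-1/2) + ((1/14)*sqrt(287))*i, a' = (-1/2) - ((1/14)*sqrt(287))*i. At the order-1 pole a set g(μ) = (μ - a)*f(μ) = [13*μ/12 - 8/5] / (μ - a').
Simple pole: residue = g(a) at a = (-1/2) + ((1/14)*sqrt(287))*i, which is (13/24) + ((257/4920)*sqrt(287))*i.
List the singular points by increasing real part (a conjugate pair: the negative imaginary part first).


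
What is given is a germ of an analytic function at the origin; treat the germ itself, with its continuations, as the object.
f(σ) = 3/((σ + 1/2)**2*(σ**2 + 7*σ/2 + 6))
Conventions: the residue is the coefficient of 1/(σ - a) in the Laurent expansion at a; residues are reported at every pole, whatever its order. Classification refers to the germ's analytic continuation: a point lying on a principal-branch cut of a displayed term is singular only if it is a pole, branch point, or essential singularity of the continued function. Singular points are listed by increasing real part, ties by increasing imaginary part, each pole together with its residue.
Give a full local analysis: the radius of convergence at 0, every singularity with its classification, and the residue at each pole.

Radius of convergence at 0: 1/2.
At (-7/4) - ((1/4)*sqrt(47))*i: a pole of order 1; residue (5/27) - ((11/1269)*sqrt(47))*i.
At (-7/4) + ((1/4)*sqrt(47))*i: a pole of order 1; residue (5/27) + ((11/1269)*sqrt(47))*i.
At -1/2: a pole of order 2; residue -10/27.


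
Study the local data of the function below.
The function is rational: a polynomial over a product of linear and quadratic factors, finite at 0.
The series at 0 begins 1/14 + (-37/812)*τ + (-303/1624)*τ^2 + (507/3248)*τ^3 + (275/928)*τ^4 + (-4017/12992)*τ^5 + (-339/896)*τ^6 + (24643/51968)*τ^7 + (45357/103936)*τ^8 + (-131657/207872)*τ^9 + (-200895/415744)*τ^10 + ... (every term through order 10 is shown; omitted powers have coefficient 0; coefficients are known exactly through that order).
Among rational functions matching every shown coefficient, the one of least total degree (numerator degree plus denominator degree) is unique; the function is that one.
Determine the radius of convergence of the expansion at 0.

No rational of total degree below 9 reproduces all 11 coefficients; solving the [1/8] Pade equations on them gives f(τ) = (3*τ/29 + 2/7)/((τ**2 + 1)**2*(τ**2 + τ + 2)**2), whose expansion matches every shown term.
Denominator factor (τ**2 + τ + 2)^2: discriminant -7, complex-conjugate roots (-1/2) + ((1/2)*sqrt(7))*i and (-1/2) - ((1/2)*sqrt(7))*i; poles of order 2, moduli sqrt(2) and sqrt(2).
Denominator factor (τ**2 + 1)^2: discriminant -4, complex-conjugate roots (1)*i and -(1)*i; poles of order 2, moduli 1 and 1.
The radius of convergence is the smallest modulus among the singular points: 1.

The radius of convergence is 1.


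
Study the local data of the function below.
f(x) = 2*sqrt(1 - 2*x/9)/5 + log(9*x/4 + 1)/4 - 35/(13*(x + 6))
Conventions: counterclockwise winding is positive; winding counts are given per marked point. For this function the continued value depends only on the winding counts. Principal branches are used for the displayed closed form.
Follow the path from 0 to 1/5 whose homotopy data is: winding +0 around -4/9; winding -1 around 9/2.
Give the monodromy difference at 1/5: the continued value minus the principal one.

Continued minus principal equals -(4/75)*sqrt(215).

The rational part is single-valued and drops out of the difference; each branch term changes only by its own monodromy.
(2/5)*sqrt(1 - x/(9/2)): winding -1 is odd, the square root flips sign, contributing -2*(2/5)*sqrt(1 - (1/5)/(9/2)) = -2*(2/5)*sqrt(43/45) = -(4/75)*sqrt(215).
(1/4)*log(1 - x/(-4/9)): winding 0 around -4/9, so this term returns to its principal value, contribution 0.
Summing the contributions at x = 1/5 gives -(4/75)*sqrt(215).


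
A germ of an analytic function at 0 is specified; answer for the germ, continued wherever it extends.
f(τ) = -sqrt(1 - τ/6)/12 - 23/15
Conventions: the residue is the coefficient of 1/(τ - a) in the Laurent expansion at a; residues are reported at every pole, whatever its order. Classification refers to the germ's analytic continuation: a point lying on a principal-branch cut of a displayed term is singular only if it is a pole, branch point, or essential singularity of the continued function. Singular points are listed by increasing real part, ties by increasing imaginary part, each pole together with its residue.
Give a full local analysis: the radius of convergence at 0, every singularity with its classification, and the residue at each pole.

Radius of convergence at 0: 6.
At 6: an algebraic (square-root) branch point.

Branch term (-1/12)*sqrt(1 - τ/(6)): its argument vanishes at τ = 6, a square-root branch point, modulus 6.
The radius of convergence is the smallest modulus among the singular points: 6.


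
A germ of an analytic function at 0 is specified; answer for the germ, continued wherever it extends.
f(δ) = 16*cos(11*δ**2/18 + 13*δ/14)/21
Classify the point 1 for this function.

The point is a regular point.

There is no denominator, hence no pole anywhere.
The factor cos(11*δ**2/18 + 13*δ/14) is entire.
So the germ continues analytically to 1.


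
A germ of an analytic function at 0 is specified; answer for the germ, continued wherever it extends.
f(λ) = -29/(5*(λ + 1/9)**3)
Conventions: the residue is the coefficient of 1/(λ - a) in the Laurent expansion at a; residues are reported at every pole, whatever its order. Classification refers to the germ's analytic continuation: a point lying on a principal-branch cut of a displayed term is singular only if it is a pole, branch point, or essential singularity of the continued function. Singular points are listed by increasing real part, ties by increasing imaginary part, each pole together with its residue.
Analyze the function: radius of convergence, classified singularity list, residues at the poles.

Denominator factor (λ + 1/9)^3: pole of order 3 at -1/9, modulus 1/9.
The radius of convergence is the smallest modulus among the singular points: 1/9.
At the order-3 pole -1/9 set g(λ) = (λ - (-1/9))^3*f(λ) = -29/5.
Order-3 pole: residue = g''(a)/2; g''(-1/9) = 0, so the residue is 0.

Radius of convergence at 0: 1/9.
At -1/9: a pole of order 3; residue 0.


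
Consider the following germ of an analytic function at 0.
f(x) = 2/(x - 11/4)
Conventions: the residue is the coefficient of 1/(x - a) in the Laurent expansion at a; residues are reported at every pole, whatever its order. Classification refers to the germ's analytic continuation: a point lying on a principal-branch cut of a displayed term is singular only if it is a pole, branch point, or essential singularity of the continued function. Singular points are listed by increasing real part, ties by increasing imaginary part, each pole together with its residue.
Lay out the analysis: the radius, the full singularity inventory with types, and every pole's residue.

Denominator factor (x - 11/4): pole of order 1 at 11/4, modulus 11/4.
The radius of convergence is the smallest modulus among the singular points: 11/4.
At the order-1 pole 11/4 set g(x) = (x - (11/4))*f(x) = 2.
Simple pole: residue = g(a) at a = 11/4, which is 2.

Radius of convergence at 0: 11/4.
At 11/4: a pole of order 1; residue 2.


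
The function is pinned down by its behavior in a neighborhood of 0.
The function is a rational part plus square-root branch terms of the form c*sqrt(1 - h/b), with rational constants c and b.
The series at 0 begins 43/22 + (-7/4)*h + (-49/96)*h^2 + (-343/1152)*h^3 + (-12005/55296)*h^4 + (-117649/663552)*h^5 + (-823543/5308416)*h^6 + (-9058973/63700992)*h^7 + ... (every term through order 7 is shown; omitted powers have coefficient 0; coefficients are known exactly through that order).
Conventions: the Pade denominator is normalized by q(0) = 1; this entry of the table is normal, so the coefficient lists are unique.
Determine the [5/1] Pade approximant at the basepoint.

Taylor coefficients needed (read off): a_0 = 43/22, a_1 = -7/4, a_2 = -49/96, a_3 = -343/1152, a_4 = -12005/55296, a_5 = -117649/663552, a_6 = -823543/5308416.
Write the denominator as Q(h) = 1 + q1*h. Requiring Q*f - P = O(h^7) with deg P <= 5 kills the coefficients of h^6..h^6 in Q*f:
  h^6: a_6 + q1*a_5 = 0, i.e. -823543/5308416 + (-117649/663552)*q1 = 0.
Solving this linear system: q1 = -7/8.
The numerator is Q*f truncated at degree 5: P0 = a_0 = 43/22; P1 = a_1 + q1*a_0 = -609/176; P2 = a_2 + q1*a_1 = 49/48; P3 = a_3 + q1*a_2 = 343/2304; P4 = a_4 + q1*a_3 = 2401/55296; P5 = a_5 + q1*a_4 = 16807/1327104.

The Pade approximant has numerator coefficients [43/22, -609/176, 49/48, 343/2304, 2401/55296, 16807/1327104]; denominator coefficients [1, -7/8].


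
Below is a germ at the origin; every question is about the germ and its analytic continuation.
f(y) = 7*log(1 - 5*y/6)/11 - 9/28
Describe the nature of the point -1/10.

The point is a regular point.

There is no denominator, hence no pole anywhere.
Branch term log(1 - y/(6/5)): argument at -1/10 is 13/12, nonzero, so -1/10 is not its branch point (a point on a principal cut is still regular for the continued germ).
So the germ continues analytically to -1/10.


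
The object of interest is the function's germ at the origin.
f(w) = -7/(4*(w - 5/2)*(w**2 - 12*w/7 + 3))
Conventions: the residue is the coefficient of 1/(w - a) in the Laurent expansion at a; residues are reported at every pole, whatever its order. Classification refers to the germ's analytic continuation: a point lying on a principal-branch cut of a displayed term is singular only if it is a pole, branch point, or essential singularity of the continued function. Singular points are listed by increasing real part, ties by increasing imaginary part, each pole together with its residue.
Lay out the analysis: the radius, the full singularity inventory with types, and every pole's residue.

Radius of convergence at 0: sqrt(3).
At (6/7) - ((1/7)*sqrt(111))*i: a pole of order 1; residue (49/278) + ((1127/61716)*sqrt(111))*i.
At (6/7) + ((1/7)*sqrt(111))*i: a pole of order 1; residue (49/278) - ((1127/61716)*sqrt(111))*i.
At 5/2: a pole of order 1; residue -49/139.

Denominator factor (w - 5/2): pole of order 1 at 5/2, modulus 5/2.
Denominator factor (w**2 - 12*w/7 + 3): discriminant -444/49, complex-conjugate roots (6/7) + ((1/7)*sqrt(111))*i and (6/7) - ((1/7)*sqrt(111))*i; poles of order 1, moduli sqrt(3) and sqrt(3).
The radius of convergence is the smallest modulus among the singular points: sqrt(3).
The factor w**2 - 12*w/7 + 3 splits as (w - a)(w - a') with a = (6/7) - ((1/7)*sqrt(111))*i, a' = (6/7) + ((1/7)*sqrt(111))*i. At the order-1 pole a set g(w) = (w - a)*f(w) = [-7/(4*(w - 5/2))] / (w - a').
Simple pole: residue = g(a) at a = (6/7) - ((1/7)*sqrt(111))*i, which is (49/278) + ((1127/61716)*sqrt(111))*i.
The factor w**2 - 12*w/7 + 3 splits as (w - a)(w - a') with a = (6/7) + ((1/7)*sqrt(111))*i, a' = (6/7) - ((1/7)*sqrt(111))*i. At the order-1 pole a set g(w) = (w - a)*f(w) = [-7/(4*(w - 5/2))] / (w - a').
Simple pole: residue = g(a) at a = (6/7) + ((1/7)*sqrt(111))*i, which is (49/278) - ((1127/61716)*sqrt(111))*i.
At the order-1 pole 5/2 set g(w) = (w - (5/2))*f(w) = -7/(4*(w**2 - 12*w/7 + 3)).
Simple pole: residue = g(a) at a = 5/2, which is -49/139.
List the singular points by increasing real part (a conjugate pair: the negative imaginary part first).


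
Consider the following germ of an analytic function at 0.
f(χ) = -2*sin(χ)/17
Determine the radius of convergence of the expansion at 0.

The factor -sin(χ) is entire and contributes no finite singular point.
The polynomial part has no poles.
No finite singular points: the Taylor series at 0 converges everywhere.

The radius of convergence is infinite.


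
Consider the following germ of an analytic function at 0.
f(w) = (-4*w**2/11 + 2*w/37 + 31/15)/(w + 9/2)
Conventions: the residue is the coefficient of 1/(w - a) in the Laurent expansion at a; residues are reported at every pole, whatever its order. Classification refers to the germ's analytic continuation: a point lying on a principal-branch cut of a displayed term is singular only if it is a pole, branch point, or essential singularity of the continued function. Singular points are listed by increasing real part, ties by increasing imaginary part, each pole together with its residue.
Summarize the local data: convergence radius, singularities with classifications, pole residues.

Denominator factor (w + 9/2): pole of order 1 at -9/2, modulus 9/2.
The radius of convergence is the smallest modulus among the singular points: 9/2.
At the order-1 pole -9/2 set g(w) = (w - (-9/2))*f(w) = -4*w**2/11 + 2*w/37 + 31/15.
Simple pole: residue = g(a) at a = -9/2, which is -33823/6105.

Radius of convergence at 0: 9/2.
At -9/2: a pole of order 1; residue -33823/6105.


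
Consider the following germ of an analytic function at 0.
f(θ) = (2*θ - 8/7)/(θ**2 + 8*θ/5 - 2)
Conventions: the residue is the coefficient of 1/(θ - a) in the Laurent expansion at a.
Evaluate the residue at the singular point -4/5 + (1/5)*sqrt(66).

The factor θ**2 + 8*θ/5 - 2 splits as (θ - a)(θ - a') with a = -4/5 + (1/5)*sqrt(66), a' = -4/5 - (1/5)*sqrt(66). At the order-1 pole a set g(θ) = (θ - a)*f(θ) = [2*θ - 8/7] / (θ - a').
Simple pole: residue = g(a) at a = -4/5 + (1/5)*sqrt(66), which is 1 - (8/77)*sqrt(66).

The residue is 1 - (8/77)*sqrt(66).


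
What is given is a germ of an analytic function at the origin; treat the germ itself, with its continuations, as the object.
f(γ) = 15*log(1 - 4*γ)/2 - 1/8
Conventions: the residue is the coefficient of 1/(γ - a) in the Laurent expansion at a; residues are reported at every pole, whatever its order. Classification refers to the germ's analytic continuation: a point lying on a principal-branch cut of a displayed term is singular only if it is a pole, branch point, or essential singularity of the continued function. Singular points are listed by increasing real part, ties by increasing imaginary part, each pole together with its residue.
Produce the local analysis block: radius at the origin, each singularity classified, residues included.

Radius of convergence at 0: 1/4.
At 1/4: a logarithmic branch point.

Branch term (15/2)*log(1 - γ/(1/4)): its argument vanishes at γ = 1/4, a logarithmic branch point, modulus 1/4.
The radius of convergence is the smallest modulus among the singular points: 1/4.


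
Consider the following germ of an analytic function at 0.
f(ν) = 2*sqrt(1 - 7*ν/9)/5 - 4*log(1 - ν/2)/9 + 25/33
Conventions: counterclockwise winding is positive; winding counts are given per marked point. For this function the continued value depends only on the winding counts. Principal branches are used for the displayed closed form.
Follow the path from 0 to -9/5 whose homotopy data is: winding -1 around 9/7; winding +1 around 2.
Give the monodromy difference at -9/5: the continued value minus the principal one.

The rational part is single-valued and drops out of the difference; each branch term changes only by its own monodromy.
(2/5)*sqrt(1 - ν/(9/7)): winding -1 is odd, the square root flips sign, contributing -2*(2/5)*sqrt(1 - (-9/5)/(9/7)) = -2*(2/5)*sqrt(12/5) = -(8/25)*sqrt(15).
(-4/9)*log(1 - ν/(2)): each positive loop around 2 adds 2*pi*i to the log, so winding +1 contributes (-4/9)*(1)*2*pi*i = -(8/9)*pi*i.
Summing the contributions at ν = -9/5 gives (-(8/25)*sqrt(15)) - ((8/9)*pi)*i.

Continued minus principal equals (-(8/25)*sqrt(15)) - ((8/9)*pi)*i.
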